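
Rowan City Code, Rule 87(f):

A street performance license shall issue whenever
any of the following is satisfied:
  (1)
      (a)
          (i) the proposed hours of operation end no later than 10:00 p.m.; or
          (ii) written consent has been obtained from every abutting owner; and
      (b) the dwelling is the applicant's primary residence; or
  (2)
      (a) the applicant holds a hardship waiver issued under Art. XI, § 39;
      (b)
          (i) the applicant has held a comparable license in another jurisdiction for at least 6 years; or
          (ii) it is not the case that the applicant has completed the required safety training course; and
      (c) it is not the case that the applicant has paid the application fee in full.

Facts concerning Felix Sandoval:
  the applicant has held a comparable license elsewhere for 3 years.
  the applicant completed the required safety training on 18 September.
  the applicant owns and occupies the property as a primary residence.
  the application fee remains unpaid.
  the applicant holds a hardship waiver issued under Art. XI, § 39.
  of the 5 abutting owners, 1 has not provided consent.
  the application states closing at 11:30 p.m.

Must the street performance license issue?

(i) closes by 10 p.m. — fails.
(ii) all abutters consent — fails.
(a): F OR F → false.
(b) primary residence — holds.
(1): F AND T → false.
(a) hardship waiver — satisfied.
(i) prior license ≥ 6 yr — not met.
(ii) not (safety training) — not met.
(b) = F OR F = false.
(c) not (fee paid) — met.
(2) = T AND F AND T = false.
Overall: F OR F → false.

No — denied.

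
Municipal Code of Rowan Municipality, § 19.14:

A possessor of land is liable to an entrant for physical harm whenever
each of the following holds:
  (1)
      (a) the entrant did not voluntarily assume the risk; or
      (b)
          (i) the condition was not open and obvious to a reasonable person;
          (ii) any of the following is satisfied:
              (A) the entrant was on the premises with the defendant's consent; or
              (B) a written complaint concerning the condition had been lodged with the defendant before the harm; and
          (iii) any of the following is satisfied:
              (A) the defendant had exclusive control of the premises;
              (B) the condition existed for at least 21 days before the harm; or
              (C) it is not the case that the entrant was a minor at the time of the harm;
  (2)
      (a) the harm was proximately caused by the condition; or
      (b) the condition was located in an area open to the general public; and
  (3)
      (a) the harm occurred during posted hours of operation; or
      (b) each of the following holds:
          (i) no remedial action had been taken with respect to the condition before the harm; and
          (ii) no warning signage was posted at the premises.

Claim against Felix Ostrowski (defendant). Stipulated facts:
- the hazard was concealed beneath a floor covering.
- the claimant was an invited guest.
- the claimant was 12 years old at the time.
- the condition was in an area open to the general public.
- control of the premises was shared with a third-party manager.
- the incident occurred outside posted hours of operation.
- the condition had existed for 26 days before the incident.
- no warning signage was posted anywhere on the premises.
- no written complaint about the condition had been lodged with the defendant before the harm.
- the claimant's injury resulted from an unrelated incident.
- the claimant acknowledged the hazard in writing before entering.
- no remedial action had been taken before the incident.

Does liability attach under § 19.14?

(a) no assumed risk — fails.
(i) not open/obvious — holds.
(A) consent to enter — holds.
(B) complaint lodged — not satisfied.
(ii) = T OR F = true.
(A) exclusive control — fails.
(B) condition ≥21 days old — holds.
(C) not (entrant a minor) — not satisfied.
(iii): F OR T OR F → true.
(b): T AND T AND T → true.
(1): F OR T → true.
(a) proximate cause — not met.
(b) public area — met.
So (2) is satisfied (F OR T).
(a) during posted hours — not satisfied.
(i) no remedial action — holds.
(ii) no signage posted — met.
So (b) is satisfied (T AND T).
So (3) is satisfied (F OR T).
Overall = T AND T AND T = true.

Yes — liable.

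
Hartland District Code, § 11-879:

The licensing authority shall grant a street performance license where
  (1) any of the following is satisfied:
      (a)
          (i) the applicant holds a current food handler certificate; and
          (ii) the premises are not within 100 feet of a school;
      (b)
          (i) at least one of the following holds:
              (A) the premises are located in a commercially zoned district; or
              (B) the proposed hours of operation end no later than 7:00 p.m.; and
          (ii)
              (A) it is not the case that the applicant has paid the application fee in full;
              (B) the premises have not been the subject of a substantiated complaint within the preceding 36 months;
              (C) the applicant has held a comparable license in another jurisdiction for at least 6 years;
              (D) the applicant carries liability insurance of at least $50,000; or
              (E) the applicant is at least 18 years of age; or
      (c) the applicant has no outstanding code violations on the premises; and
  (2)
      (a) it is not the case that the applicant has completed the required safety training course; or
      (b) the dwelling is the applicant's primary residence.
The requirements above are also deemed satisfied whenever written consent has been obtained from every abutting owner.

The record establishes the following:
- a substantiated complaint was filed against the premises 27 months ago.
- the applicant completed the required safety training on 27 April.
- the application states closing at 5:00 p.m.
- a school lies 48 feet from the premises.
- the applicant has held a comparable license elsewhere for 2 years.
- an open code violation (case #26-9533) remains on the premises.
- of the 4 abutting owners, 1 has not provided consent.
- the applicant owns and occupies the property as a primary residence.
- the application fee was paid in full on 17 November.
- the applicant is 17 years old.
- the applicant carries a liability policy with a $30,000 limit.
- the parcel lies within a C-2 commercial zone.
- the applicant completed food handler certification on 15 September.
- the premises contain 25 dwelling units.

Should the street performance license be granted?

(i) food handler cert. — holds.
(ii) ≥100 ft from school — fails.
(a): T AND F → false.
(A) commercially zoned — met.
(B) closes by 7 p.m. — holds.
So (i) is satisfied (T OR T).
(A) not (fee paid) — not met.
(B) no complaint in 36 mo. — fails.
(C) prior license ≥ 6 yr — not satisfied.
(D) insurance ≥ $50,000 — not satisfied.
(E) age ≥ 18 — not met.
(ii): F OR F OR F OR F OR F → false.
(b) = T AND F = false.
(c) no code violations — not met.
So (1) is not satisfied (F OR F OR F).
(a) not (safety training) — fails.
(b) primary residence — satisfied.
So (2) is satisfied (F OR T).
Overall: F AND T → false.
Exception (all abutters consent) — not satisfied.
Result: main false OR exception false → false.

No — denied.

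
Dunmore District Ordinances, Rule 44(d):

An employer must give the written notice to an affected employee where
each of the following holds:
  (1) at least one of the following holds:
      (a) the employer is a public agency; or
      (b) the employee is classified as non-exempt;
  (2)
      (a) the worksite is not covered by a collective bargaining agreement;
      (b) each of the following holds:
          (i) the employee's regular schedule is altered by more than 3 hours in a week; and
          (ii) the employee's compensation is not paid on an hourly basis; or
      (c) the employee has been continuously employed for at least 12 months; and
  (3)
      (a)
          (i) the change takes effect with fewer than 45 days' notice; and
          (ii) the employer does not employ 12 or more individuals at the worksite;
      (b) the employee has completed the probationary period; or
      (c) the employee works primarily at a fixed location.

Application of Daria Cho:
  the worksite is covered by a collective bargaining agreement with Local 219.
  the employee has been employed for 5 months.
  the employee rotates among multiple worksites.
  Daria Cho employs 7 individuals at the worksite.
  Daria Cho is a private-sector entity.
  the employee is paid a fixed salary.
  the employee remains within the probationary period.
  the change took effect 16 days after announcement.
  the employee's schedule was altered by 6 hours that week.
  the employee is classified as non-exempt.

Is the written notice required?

Yes — required.

(a) public agency — not satisfied.
(b) non-exempt — holds.
(1): F OR T → true.
(a) no CBA — not satisfied.
(i) schedule shift > 3h — holds.
(ii) not (hourly-paid) — met.
(b): T AND T → true.
(c) tenure ≥ 12 mo. — fails.
So (2) is satisfied (F OR T OR F).
(i) < 45 days' notice — satisfied.
(ii) not (≥ 12 at site) — met.
(a): T AND T → true.
(b) past probation — fails.
(c) fixed location — fails.
So (3) is satisfied (T OR F OR F).
Overall = T AND T AND T = true.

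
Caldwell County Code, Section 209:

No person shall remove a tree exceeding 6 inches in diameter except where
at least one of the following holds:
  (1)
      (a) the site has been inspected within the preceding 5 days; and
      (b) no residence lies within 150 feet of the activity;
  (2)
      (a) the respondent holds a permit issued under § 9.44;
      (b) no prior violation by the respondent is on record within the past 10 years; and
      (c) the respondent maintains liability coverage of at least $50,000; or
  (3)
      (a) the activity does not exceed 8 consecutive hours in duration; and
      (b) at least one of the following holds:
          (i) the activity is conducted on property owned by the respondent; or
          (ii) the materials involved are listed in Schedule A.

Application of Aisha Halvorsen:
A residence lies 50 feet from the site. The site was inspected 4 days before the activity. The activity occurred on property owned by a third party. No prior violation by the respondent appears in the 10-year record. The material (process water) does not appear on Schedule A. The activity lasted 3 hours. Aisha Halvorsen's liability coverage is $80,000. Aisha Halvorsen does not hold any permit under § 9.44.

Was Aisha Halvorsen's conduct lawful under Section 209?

No — unlawful.

(a) site inspected — met.
(b) no residence in 150 ft — fails.
So (1) is not satisfied (T AND F).
(a) holds permit — not satisfied.
(b) no prior violation — holds.
(c) coverage ≥ $50,000 — met.
So (2) is not satisfied (F AND T AND T).
(a) ≤ 8 hrs duration — satisfied.
(i) own property — not met.
(ii) Schedule A material — not satisfied.
(b): F OR F → false.
So (3) is not satisfied (T AND F).
Overall = F OR F OR F = false.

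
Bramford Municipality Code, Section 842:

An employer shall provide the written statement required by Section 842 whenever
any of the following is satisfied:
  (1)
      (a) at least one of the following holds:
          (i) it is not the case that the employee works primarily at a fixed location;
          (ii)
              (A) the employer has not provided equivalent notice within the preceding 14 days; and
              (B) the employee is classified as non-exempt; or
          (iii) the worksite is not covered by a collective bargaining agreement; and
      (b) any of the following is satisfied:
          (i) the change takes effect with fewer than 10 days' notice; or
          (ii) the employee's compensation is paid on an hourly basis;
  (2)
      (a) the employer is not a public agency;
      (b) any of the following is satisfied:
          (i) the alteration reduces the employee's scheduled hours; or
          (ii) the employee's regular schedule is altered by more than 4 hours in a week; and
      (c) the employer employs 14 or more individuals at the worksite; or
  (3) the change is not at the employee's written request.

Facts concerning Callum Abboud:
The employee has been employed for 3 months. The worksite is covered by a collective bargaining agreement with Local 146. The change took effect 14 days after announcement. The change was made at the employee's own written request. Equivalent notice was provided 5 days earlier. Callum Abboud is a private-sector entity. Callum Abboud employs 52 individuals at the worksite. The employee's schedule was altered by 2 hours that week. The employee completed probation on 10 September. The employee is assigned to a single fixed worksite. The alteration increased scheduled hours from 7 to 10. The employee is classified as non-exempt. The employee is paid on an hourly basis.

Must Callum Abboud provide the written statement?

(i) not (fixed location) — not met.
(A) no recent notice — not met.
(B) non-exempt — met.
(ii) = F AND T = false.
(iii) no CBA — not satisfied.
(a): F OR F OR F → false.
(i) < 10 days' notice — not met.
(ii) hourly-paid — holds.
(b): F OR T → true.
(1): F AND T → false.
(a) not (public agency) — holds.
(i) hours reduced — not satisfied.
(ii) schedule shift > 4h — fails.
(b): F OR F → false.
(c) ≥ 14 at site — satisfied.
So (2) is not satisfied (T AND F AND T).
(3) not employee-requested — not satisfied.
Overall: F OR F OR F → false.

No — not required.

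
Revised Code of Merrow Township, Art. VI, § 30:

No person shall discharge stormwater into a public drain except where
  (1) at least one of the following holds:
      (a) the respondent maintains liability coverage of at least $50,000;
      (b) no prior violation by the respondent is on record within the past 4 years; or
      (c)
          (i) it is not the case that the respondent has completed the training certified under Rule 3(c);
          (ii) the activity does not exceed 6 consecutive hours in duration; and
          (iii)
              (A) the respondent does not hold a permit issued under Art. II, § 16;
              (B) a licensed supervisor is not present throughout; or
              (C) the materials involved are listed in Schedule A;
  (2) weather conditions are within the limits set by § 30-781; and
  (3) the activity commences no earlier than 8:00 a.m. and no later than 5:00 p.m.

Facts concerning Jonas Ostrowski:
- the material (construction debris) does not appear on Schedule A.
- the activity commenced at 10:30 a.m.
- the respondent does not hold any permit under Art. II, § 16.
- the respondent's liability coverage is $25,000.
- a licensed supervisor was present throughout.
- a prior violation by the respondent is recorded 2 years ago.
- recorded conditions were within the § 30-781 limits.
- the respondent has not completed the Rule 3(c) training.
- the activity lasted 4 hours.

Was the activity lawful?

Yes — lawful.

(a) coverage ≥ $50,000 — not satisfied.
(b) no prior violation — fails.
(i) not (training certified) — met.
(ii) ≤ 6 hrs duration — met.
(A) not (holds permit) — holds.
(B) not (supervisor present) — not satisfied.
(C) Schedule A material — not satisfied.
So (iii) is satisfied (T OR F OR F).
So (c) is satisfied (T AND T AND T).
(1) = F OR F OR T = true.
(2) weather ok — met.
(3) start within hours — holds.
Overall = T AND T AND T = true.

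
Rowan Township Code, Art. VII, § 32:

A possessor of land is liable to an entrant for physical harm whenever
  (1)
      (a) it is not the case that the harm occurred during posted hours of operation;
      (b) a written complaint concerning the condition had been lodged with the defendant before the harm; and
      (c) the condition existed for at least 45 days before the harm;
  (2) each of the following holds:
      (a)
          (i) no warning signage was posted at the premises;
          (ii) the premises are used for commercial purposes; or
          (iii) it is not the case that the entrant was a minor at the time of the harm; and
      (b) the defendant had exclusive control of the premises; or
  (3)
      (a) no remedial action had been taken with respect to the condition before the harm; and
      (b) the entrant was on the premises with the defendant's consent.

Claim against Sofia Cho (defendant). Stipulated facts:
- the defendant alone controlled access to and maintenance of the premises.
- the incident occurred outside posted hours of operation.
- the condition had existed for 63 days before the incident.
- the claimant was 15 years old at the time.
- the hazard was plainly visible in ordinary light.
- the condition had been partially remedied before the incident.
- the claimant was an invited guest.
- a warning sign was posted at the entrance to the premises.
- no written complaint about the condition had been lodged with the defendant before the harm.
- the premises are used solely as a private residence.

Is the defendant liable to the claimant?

No — not liable.

(a) not (during posted hours) — met.
(b) complaint lodged — fails.
(c) condition ≥45 days old — holds.
(1) = T AND F AND T = false.
(i) no signage posted — fails.
(ii) commercial use — fails.
(iii) not (entrant a minor) — fails.
(a): F OR F OR F → false.
(b) exclusive control — met.
(2): F AND T → false.
(a) no remedial action — not satisfied.
(b) consent to enter — satisfied.
So (3) is not satisfied (F AND T).
Overall = F OR F OR F = false.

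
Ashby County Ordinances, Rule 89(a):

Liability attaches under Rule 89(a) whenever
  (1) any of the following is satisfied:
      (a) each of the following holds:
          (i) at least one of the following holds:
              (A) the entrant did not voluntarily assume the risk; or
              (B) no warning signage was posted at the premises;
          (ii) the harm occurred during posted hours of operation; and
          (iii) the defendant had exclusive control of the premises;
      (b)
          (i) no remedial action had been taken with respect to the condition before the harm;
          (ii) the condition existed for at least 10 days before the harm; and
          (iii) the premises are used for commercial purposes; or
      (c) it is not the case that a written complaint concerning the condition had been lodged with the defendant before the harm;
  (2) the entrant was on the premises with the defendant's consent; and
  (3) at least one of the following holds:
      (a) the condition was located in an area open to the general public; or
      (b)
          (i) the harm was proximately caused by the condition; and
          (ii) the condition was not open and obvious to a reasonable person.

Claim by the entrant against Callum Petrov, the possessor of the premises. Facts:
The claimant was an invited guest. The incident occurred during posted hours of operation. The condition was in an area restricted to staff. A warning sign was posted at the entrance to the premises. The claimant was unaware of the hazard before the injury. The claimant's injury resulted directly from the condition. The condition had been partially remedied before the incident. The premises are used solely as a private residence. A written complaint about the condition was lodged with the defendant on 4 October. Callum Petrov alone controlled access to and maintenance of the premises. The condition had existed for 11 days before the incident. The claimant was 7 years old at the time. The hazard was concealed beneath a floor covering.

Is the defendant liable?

(A) no assumed risk — satisfied.
(B) no signage posted — not satisfied.
So (i) is satisfied (T OR F).
(ii) during posted hours — holds.
(iii) exclusive control — holds.
(a) = T AND T AND T = true.
(i) no remedial action — not met.
(ii) condition ≥10 days old — holds.
(iii) commercial use — not satisfied.
(b): F AND T AND F → false.
(c) not (complaint lodged) — not satisfied.
(1) = T OR F OR F = true.
(2) consent to enter — met.
(a) public area — not satisfied.
(i) proximate cause — holds.
(ii) not open/obvious — satisfied.
(b) = T AND T = true.
(3) = F OR T = true.
Overall = T AND T AND T = true.

Yes — liable.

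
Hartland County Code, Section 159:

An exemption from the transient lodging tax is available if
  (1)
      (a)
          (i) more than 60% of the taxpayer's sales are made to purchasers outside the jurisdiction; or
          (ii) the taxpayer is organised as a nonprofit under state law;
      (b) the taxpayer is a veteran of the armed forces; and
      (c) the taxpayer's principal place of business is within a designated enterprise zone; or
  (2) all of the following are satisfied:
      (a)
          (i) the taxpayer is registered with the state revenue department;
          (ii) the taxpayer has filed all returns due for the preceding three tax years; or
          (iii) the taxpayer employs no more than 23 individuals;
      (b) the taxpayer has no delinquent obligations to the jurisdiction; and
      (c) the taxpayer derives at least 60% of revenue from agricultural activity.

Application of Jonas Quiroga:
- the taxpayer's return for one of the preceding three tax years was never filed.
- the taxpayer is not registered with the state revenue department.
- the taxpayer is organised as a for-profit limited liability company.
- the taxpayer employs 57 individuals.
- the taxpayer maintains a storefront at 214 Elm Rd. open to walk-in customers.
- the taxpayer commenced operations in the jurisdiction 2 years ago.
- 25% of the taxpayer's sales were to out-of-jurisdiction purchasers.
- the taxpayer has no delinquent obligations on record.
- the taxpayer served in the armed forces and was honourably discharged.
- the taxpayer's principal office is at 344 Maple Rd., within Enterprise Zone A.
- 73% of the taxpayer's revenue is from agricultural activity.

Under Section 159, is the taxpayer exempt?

No — not exempt.

(i) >60% out-of-jur. sales — fails.
(ii) nonprofit — fails.
(a) = F OR F = false.
(b) veteran — met.
(c) in enterprise zone — satisfied.
(1): F AND T AND T → false.
(i) state-registered — fails.
(ii) returns current — not satisfied.
(iii) ≤ 23 employees — not met.
(a): F OR F OR F → false.
(b) no delinquency — satisfied.
(c) ≥60% agricultural — met.
(2): F AND T AND T → false.
Overall = F OR F = false.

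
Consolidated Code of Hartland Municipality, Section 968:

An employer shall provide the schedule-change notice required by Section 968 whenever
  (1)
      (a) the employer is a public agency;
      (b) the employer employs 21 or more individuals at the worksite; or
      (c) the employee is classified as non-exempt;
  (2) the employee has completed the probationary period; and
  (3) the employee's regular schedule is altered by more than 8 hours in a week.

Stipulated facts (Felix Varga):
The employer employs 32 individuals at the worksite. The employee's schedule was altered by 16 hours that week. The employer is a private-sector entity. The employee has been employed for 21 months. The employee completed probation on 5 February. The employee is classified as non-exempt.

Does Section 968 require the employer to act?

(a) public agency — not satisfied.
(b) ≥ 21 at site — satisfied.
(c) non-exempt — holds.
(1) = F OR T OR T = true.
(2) past probation — satisfied.
(3) schedule shift > 8h — satisfied.
Overall = T AND T AND T = true.

Yes — required.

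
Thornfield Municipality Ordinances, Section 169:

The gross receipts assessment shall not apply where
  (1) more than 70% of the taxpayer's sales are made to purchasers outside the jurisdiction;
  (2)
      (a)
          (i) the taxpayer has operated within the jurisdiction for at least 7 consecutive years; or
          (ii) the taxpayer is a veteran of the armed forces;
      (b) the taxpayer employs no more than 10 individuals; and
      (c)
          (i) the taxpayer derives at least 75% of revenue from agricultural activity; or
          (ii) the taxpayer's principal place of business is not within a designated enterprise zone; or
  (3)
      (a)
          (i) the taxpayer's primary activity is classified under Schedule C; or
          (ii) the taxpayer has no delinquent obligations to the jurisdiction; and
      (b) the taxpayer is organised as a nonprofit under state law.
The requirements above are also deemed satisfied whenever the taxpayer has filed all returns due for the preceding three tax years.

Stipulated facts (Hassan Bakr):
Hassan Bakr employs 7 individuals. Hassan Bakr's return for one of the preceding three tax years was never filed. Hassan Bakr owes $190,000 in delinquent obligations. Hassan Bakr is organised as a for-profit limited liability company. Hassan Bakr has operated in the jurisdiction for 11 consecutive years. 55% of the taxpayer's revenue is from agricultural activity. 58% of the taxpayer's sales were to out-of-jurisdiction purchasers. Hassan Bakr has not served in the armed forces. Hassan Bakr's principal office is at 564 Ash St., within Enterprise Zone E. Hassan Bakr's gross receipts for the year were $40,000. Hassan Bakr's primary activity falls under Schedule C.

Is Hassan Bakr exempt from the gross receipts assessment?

No — not exempt.

(1) >70% out-of-jur. sales — not met.
(i) ≥ 7 yrs in jurisdiction — holds.
(ii) veteran — not satisfied.
(a): T OR F → true.
(b) ≤ 10 employees — holds.
(i) ≥75% agricultural — fails.
(ii) not (in enterprise zone) — not met.
So (c) is not satisfied (F OR F).
So (2) is not satisfied (T AND T AND F).
(i) Schedule C activity — holds.
(ii) no delinquency — not satisfied.
So (a) is satisfied (T OR F).
(b) nonprofit — fails.
So (3) is not satisfied (T AND F).
Overall = F OR F OR F = false.
Exception (returns current) — not satisfied.
Result: main false OR exception false → false.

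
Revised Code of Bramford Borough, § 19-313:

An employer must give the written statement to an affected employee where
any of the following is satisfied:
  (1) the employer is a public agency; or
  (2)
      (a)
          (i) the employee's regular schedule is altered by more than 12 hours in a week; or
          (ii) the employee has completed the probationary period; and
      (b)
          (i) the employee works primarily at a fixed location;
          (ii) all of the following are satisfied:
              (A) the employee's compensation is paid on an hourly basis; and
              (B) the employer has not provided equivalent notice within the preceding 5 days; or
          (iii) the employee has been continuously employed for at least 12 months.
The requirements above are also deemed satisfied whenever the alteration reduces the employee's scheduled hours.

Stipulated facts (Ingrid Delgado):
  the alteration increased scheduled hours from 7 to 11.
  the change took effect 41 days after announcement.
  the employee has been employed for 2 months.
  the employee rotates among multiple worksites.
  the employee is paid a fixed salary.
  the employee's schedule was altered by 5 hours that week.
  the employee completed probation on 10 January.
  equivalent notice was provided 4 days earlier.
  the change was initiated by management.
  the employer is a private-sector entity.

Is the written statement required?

(1) public agency — not satisfied.
(i) schedule shift > 12h — fails.
(ii) past probation — satisfied.
So (a) is satisfied (F OR T).
(i) fixed location — fails.
(A) hourly-paid — fails.
(B) no recent notice — fails.
(ii): F AND F → false.
(iii) tenure ≥ 12 mo. — not satisfied.
(b): F OR F OR F → false.
(2) = T AND F = false.
So Overall is not satisfied (F OR F).
Exception (hours reduced) — not satisfied.
Result: main false OR exception false → false.

No — not required.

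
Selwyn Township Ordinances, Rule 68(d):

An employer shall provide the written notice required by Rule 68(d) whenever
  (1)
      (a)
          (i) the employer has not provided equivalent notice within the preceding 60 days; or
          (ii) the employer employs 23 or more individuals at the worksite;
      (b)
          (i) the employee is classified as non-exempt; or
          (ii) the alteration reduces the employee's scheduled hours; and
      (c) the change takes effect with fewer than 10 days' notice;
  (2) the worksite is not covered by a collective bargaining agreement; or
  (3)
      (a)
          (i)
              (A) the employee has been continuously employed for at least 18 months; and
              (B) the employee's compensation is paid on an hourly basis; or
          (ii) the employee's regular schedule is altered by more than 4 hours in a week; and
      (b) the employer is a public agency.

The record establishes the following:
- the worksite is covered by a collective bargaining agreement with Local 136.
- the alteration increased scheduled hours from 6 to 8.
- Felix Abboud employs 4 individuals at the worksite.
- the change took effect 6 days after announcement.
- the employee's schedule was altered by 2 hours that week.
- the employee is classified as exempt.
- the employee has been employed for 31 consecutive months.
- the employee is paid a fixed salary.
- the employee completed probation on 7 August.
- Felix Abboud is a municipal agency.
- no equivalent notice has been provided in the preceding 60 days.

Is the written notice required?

No — not required.

(i) no recent notice — holds.
(ii) ≥ 23 at site — not met.
So (a) is satisfied (T OR F).
(i) non-exempt — fails.
(ii) hours reduced — not met.
(b): F OR F → false.
(c) < 10 days' notice — met.
So (1) is not satisfied (T AND F AND T).
(2) no CBA — fails.
(A) tenure ≥ 18 mo. — met.
(B) hourly-paid — fails.
So (i) is not satisfied (T AND F).
(ii) schedule shift > 4h — not satisfied.
So (a) is not satisfied (F OR F).
(b) public agency — holds.
(3) = F AND T = false.
So Overall is not satisfied (F OR F OR F).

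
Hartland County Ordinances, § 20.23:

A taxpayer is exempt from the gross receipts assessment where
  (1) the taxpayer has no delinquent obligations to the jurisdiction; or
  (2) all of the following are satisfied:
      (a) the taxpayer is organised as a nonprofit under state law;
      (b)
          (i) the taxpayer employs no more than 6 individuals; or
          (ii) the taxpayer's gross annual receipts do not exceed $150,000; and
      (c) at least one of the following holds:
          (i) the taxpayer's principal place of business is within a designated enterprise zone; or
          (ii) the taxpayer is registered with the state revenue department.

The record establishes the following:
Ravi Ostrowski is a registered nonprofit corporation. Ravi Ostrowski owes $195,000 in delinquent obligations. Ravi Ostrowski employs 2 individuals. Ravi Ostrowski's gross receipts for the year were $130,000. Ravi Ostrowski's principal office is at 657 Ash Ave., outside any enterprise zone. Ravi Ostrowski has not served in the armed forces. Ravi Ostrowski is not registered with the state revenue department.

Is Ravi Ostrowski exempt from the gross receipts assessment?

No — not exempt.

(1) no delinquency — not met.
(a) nonprofit — holds.
(i) ≤ 6 employees — satisfied.
(ii) receipts ≤ $150,000 — met.
So (b) is satisfied (T OR T).
(i) in enterprise zone — not satisfied.
(ii) state-registered — not satisfied.
(c): F OR F → false.
So (2) is not satisfied (T AND T AND F).
So Overall is not satisfied (F OR F).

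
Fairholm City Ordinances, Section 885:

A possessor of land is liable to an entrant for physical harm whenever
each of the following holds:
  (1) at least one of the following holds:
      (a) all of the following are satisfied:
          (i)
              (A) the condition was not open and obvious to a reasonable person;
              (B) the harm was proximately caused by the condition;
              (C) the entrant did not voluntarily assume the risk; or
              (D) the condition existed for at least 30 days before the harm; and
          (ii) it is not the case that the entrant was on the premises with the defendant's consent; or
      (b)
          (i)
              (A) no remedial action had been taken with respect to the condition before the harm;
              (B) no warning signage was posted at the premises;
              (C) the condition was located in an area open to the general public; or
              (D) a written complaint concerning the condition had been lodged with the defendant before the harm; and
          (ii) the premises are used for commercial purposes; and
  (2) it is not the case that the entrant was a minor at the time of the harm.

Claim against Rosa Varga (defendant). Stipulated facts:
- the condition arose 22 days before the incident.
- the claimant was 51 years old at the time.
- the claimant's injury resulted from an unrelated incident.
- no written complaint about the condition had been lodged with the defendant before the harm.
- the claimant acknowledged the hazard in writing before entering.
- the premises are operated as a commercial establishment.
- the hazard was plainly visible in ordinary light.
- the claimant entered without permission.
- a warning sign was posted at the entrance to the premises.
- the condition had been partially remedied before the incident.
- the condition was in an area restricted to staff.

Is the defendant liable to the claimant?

(A) not open/obvious — fails.
(B) proximate cause — not met.
(C) no assumed risk — not satisfied.
(D) condition ≥30 days old — not satisfied.
(i): F OR F OR F OR F → false.
(ii) not (consent to enter) — holds.
So (a) is not satisfied (F AND T).
(A) no remedial action — not met.
(B) no signage posted — fails.
(C) public area — fails.
(D) complaint lodged — not met.
So (i) is not satisfied (F OR F OR F OR F).
(ii) commercial use — satisfied.
(b) = F AND T = false.
(1) = F OR F = false.
(2) not (entrant a minor) — met.
Overall = F AND T = false.

No — not liable.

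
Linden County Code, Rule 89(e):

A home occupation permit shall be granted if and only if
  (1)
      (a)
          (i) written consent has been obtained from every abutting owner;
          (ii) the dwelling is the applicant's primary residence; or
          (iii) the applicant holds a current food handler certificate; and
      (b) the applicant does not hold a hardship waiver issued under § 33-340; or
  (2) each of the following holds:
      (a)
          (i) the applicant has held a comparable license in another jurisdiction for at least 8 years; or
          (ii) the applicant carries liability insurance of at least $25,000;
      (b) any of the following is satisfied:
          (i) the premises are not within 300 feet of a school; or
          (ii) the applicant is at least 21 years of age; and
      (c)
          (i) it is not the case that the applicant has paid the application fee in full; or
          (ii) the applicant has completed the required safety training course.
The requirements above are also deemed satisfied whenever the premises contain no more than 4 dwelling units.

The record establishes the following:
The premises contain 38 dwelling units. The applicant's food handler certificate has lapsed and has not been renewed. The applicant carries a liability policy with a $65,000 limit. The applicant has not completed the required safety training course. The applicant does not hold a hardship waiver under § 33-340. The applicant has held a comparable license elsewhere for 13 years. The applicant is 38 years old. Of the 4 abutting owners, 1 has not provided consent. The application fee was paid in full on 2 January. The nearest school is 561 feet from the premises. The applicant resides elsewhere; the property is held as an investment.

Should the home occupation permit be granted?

No — denied.

(i) all abutters consent — not met.
(ii) primary residence — fails.
(iii) food handler cert. — not met.
(a): F OR F OR F → false.
(b) not (hardship waiver) — met.
(1): F AND T → false.
(i) prior license ≥ 8 yr — met.
(ii) insurance ≥ $25,000 — holds.
So (a) is satisfied (T OR T).
(i) ≥300 ft from school — satisfied.
(ii) age ≥ 21 — satisfied.
(b) = T OR T = true.
(i) not (fee paid) — fails.
(ii) safety training — not met.
So (c) is not satisfied (F OR F).
So (2) is not satisfied (T AND T AND F).
Overall = F OR F = false.
Exception (≤ 4 units) — not satisfied.
Result: main false OR exception false → false.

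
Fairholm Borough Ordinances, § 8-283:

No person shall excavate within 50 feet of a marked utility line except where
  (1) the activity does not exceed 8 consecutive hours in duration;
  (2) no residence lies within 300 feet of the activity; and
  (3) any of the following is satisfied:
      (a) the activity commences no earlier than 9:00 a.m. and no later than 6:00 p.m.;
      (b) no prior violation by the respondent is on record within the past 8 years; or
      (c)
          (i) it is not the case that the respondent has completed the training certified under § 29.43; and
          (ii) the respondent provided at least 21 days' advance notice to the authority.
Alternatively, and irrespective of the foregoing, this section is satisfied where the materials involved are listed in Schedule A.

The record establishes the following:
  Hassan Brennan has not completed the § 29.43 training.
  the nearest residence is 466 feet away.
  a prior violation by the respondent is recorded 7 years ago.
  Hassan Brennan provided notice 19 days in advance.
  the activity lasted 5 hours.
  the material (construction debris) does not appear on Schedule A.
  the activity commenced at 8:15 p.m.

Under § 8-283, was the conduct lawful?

(1) ≤ 8 hrs duration — satisfied.
(2) no residence in 300 ft — met.
(a) start within hours — not satisfied.
(b) no prior violation — not met.
(i) not (training certified) — holds.
(ii) ≥21 days' notice — not met.
So (c) is not satisfied (T AND F).
(3): F OR F OR F → false.
Overall = T AND T AND F = false.
Exception (Schedule A material) — not satisfied.
Result: main false OR exception false → false.

No — unlawful.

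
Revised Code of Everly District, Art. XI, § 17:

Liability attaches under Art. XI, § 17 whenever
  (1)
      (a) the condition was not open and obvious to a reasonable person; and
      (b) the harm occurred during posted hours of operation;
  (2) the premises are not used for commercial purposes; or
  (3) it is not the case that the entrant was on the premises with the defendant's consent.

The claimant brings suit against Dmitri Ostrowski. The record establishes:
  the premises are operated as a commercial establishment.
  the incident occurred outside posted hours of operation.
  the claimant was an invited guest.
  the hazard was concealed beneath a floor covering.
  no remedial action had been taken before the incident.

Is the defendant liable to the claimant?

(a) not open/obvious — satisfied.
(b) during posted hours — fails.
(1) = T AND F = false.
(2) not (commercial use) — fails.
(3) not (consent to enter) — not satisfied.
Overall = F OR F OR F = false.

No — not liable.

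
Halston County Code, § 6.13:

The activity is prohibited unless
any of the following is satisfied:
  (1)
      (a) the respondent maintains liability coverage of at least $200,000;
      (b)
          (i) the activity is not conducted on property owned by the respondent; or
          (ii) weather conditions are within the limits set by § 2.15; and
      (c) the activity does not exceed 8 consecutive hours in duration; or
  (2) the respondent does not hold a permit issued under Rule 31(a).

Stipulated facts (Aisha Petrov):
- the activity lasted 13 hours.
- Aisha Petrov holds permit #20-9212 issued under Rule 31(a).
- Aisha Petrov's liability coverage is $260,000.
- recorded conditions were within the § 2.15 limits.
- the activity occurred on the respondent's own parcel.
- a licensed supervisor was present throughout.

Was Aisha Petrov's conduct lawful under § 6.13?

(a) coverage ≥ $200,000 — satisfied.
(i) not (own property) — not met.
(ii) weather ok — met.
So (b) is satisfied (F OR T).
(c) ≤ 8 hrs duration — not met.
(1) = T AND T AND F = false.
(2) not (holds permit) — not satisfied.
Overall: F OR F → false.

No — unlawful.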